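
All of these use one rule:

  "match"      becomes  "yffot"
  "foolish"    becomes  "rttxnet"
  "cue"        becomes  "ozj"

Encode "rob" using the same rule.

The shift depends on letter class: consonant m→y is +12, but vowel a→f is +5. Two shifts are in play — +5 for a/e/i/o/u, +12 for every other letter.
For rob: r(cons)+12=d, o(vowel)+5=t, b(cons)+12=n.

dtn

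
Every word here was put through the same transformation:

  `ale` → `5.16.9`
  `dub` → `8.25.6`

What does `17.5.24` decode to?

a is letter #1 and maps to 5: an offset of 4. Letters become their 1-based position plus 4 (so a→5, b→6, …).
Undoing it on 17.5.24: 17→(17−4)÷1=13=m, 5→(5−4)÷1=1=a, 24→(24−4)÷1=20=t.

mat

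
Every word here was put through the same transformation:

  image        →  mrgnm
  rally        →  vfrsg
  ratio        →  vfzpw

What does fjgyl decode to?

Letter i (0-indexed) is shifted by i+4, so successive shifts are 4, 5, 6, ….
Undoing it on fjgyl: f−4=b, j−5=e, g−6=a, y−7=r, l−8=d.

beard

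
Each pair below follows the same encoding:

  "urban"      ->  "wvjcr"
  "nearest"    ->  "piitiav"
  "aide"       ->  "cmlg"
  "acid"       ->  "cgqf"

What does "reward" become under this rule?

tiecvl

Shifts by position in urban: pos 0: u→w (+2), pos 1: r→v (+4), pos 2: b→j (+8), pos 3: a→c (+2), pos 4: n→r (+4) — repeating every 3. The shifts repeat in a cycle of length 3: positions 0,1,… shift by +2, +4, +8, then the pattern repeats.
For reward: r+2=t, e+4=i, w+8=e, a+2=c, r+4=v, d+8=l.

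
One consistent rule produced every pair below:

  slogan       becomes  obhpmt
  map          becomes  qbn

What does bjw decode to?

The output letters match the input read backwards, each shifted +1: slogan reversed is nagols. Read the word backwards and shift each letter +1.
Decoding bjw: shift back: b−1=a, j−1=i, w−1=v → aiv; then reverse → via.

via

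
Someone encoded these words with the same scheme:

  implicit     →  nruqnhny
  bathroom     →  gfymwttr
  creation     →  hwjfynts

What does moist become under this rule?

Compare letters: i→n is +5, m→r is +5, p→u is +5 — a constant shift. It's a constant shift of +5 (ROT5).
Applying it to moist: m+5=r, o+5=t, i+5=n, s+5=x, t+5=y.

rtnxy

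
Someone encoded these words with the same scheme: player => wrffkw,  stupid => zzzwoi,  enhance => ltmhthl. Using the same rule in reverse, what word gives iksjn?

Shifts by position in player: pos 0: p→w (+7), pos 1: l→r (+6), pos 2: a→f (+5), pos 3: y→f (+7), pos 4: e→k (+6), pos 5: r→w (+5) — repeating every 3. It's a Vigenère-style cipher with numeric key [7,6,5]: position i shifts by key[i mod 3].
Reversing it on iksjn: i−7=b, k−6=e, s−5=n, j−7=c, n−6=h.

bench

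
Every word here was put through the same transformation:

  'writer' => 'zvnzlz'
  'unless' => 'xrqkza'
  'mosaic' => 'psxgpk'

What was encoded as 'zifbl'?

weave

Letter i (0-indexed) is shifted by i+3, so successive shifts are 3, 4, 5, ….
Undoing it on zifbl: z−3=w, i−4=e, f−5=a, b−6=v, l−7=e.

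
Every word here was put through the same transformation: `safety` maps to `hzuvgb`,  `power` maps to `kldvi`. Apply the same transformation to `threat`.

Each pair mirrors across the alphabet (s↔h, a↔z, f↔u): positions sum to 25. Each letter is replaced by its mirror in the alphabet: a↔z, b↔y, c↔x, and so on (the Atbash cipher).
For threat: t↔g, h↔s, r↔i, e↔v, a↔z, t↔g.

gsivzg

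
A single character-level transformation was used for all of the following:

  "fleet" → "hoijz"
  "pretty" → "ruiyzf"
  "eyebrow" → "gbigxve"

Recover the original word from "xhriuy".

vendor

In fleet: f→h is +2, l→o is +3, e→i is +4, e→j is +5 — the shift increases by 1 each position. The shift increases by 1 at each position, starting from +2: 2, 3, 4, ….
Undoing it on xhriuy: x−2=v, h−3=e, r−4=n, i−5=d, u−6=o, y−7=r.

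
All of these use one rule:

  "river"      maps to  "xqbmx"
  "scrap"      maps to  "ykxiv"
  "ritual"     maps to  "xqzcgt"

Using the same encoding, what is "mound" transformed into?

swavj

Shifts by position in river: pos 0: r→x (+6), pos 1: i→q (+8), pos 2: v→b (+6), pos 3: e→m (+8) — repeating every 2. It's a Vigenère-style cipher with numeric key [6,8]: position i shifts by key[i mod 2].
For mound: m+6=s, o+8=w, u+6=a, n+8=v, d+6=j.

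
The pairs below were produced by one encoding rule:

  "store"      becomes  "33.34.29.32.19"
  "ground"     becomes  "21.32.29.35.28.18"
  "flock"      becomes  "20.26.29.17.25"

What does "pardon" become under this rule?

30.15.32.18.29.28

s is letter #19 and maps to 33: an offset of 14. Each letter is replaced by its alphabet position (a=1..z=26) + 14.
On pardon: p=16→30, a=1→15, r=18→32, d=4→18, o=15→29, n=14→28.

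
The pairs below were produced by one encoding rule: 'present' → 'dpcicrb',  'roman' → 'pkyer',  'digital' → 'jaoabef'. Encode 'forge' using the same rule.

vkpoc

p(15)→d(3) and r(17)→p(15) fit y≡19x+4 (mod 26); the inverse of 19 mod 26 is 11. This is an affine cipher: with a=0,…,z=25, each position x becomes (19x+4) mod 26.
Applying it to forge: f(5)→19·5+4≡21=v; o(14)→19·14+4≡10=k; r(17)→19·17+4≡15=p; g(6)→19·6+4≡14=o; e(4)→19·4+4≡2=c (all mod 26).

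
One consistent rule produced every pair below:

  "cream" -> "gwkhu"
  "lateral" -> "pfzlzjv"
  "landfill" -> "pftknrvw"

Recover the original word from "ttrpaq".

In cream: c→g is +4, r→w is +5, e→k is +6, a→h is +7 — the shift increases by 1 each position. Letter i (0-indexed) is shifted by i+4, so successive shifts are 4, 5, 6, ….
Decoding ttrpaq: t−4=p, t−5=o, r−6=l, p−7=i, a−8=s, q−9=h.

polish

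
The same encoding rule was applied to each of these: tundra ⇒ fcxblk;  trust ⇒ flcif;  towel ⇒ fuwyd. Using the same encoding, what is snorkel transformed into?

t(19)→f(5) and u(20)→c(2) fit y≡23x+10 (mod 26); the inverse of 23 mod 26 is 17. Treating letters as 0–25, the rule is x ↦ 23x + 10 (mod 26).
For snorkel: s(18)→23·18+10≡8=i; n(13)→23·13+10≡23=x; o(14)→23·14+10≡20=u; r(17)→23·17+10≡11=l; k(10)→23·10+10≡6=g; e(4)→23·4+10≡24=y; l(11)→23·11+10≡3=d (all mod 26).

ixulgyd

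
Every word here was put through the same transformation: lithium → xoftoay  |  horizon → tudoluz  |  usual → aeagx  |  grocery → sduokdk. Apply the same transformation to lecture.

The shift depends on letter class: consonant l→x is +12, but vowel i→o is +6. Two shifts are in play — +6 for a/e/i/o/u, +12 for every other letter.
Applying it to lecture: l(cons)+12=x, e(vowel)+6=k, c(cons)+12=o, t(cons)+12=f, u(vowel)+6=a, r(cons)+12=d, e(vowel)+6=k.

xkofadk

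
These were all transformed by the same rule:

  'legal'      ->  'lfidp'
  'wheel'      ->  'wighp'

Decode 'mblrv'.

In legal: l→l is +0, e→f is +1, g→i is +2, a→d is +3 — the shift increases by 1 each position. Each letter shifts forward by its position index (0, 1, 2, …) — the shift grows by one for each successive letter.
Decoding mblrv: m−0=m, b−1=a, l−2=j, r−3=o, v−4=r.

major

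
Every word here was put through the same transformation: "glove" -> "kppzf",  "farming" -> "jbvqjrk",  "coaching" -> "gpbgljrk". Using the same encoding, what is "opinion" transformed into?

Two shifts are in play — +1 for a/e/i/o/u, +4 for every other letter.
Applying it to opinion: o(vowel)+1=p, p(cons)+4=t, i(vowel)+1=j, n(cons)+4=r, i(vowel)+1=j, o(vowel)+1=p, n(cons)+4=r.

ptjrjpr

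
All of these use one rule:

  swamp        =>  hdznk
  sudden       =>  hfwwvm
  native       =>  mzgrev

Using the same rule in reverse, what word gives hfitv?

Each letter is replaced by its mirror in the alphabet: a↔z, b↔y, c↔x, and so on (the Atbash cipher).
Decoding hfitv: h↔s, f↔u, i↔r, t↔g, v↔e.

surge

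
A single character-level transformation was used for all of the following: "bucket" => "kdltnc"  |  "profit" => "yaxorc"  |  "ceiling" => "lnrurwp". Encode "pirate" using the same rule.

Compare letters: b→k is +9, u→d is +9, c→l is +9 — a constant shift. Every letter moves 9 places later in the alphabet, wrapping around z→a.
Applying it to pirate: p+9=y, i+9=r, r+9=a, a+9=j, t+9=c, e+9=n.

yrajcn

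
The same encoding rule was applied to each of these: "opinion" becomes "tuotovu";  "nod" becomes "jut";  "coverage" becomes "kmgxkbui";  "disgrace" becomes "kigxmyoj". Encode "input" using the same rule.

The output letters match the input read backwards, each shifted +6: opinion reversed is noinipo. The word is reversed, then every letter is shifted forward by 6.
Applying it to input: reverse → tupni; then shift: t+6=z, u+6=a, p+6=v, n+6=t, i+6=o.

zavto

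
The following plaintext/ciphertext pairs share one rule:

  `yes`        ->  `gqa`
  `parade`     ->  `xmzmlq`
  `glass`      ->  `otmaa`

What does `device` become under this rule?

lqdukq

The shift depends on letter class: consonant y→g is +8, but vowel e→q is +12. Two shifts are in play — +12 for a/e/i/o/u, +8 for every other letter.
Applying it to device: d(cons)+8=l, e(vowel)+12=q, v(cons)+8=d, i(vowel)+12=u, c(cons)+8=k, e(vowel)+12=q.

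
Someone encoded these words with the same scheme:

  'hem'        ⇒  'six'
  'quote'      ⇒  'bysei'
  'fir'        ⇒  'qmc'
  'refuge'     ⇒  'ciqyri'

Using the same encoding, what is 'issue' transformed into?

The shift depends on letter class: consonant h→s is +11, but vowel e→i is +4. The rule splits by letter class: vowels +4, consonants +11.
For issue: i(vowel)+4=m, s(cons)+11=d, s(cons)+11=d, u(vowel)+4=y, e(vowel)+4=i.

mddyi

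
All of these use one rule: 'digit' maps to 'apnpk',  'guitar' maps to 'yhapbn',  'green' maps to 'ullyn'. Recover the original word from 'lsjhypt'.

miracle

The output letters match the input read backwards, each shifted +7: digit reversed is tigid. Two steps: reverse the string, then apply a Caesar shift of +7.
Decoding lsjhypt: shift back: l−7=e, s−7=l, j−7=c, h−7=a, y−7=r, p−7=i, t−7=m → elcarim; then reverse → miracle.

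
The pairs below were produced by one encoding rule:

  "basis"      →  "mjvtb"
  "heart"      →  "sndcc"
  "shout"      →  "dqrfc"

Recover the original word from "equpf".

threw

Shifts by position in basis: pos 0: b→m (+11), pos 1: a→j (+9), pos 2: s→v (+3), pos 3: i→t (+11), pos 4: s→b (+9) — repeating every 3. A repeating key of period 3 is used — shifts +11, +9, +3 over and over.
Reversing it on equpf: e−11=t, q−9=h, u−3=r, p−11=e, f−9=w.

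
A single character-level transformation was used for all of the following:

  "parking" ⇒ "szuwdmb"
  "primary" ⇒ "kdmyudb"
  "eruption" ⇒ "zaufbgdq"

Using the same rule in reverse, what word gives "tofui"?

witch

The output letters match the input read backwards, each shifted +12: parking reversed is gnikrap. The word is reversed, then every letter is shifted forward by 12.
Reversing it on tofui: shift back: t−12=h, o−12=c, f−12=t, u−12=i, i−12=w → hctiw; then reverse → witch.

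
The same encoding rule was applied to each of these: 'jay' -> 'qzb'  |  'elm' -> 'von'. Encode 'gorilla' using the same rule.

Each pair mirrors across the alphabet (j↔q, a↔z, y↔b): positions sum to 25. Each letter is replaced by its mirror in the alphabet: a↔z, b↔y, c↔x, and so on (the Atbash cipher).
On gorilla: g↔t, o↔l, r↔i, i↔r, l↔o, l↔o, a↔z.

tlirooz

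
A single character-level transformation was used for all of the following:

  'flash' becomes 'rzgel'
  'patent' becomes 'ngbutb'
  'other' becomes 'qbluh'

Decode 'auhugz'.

cereal

Treating letters as 0–25, the rule is x ↦ 23x + 6 (mod 26).
Decoding auhugz: a(0)→17·(0−6)≡2=c; u(20)→17·(20−6)≡4=e; h(7)→17·(7−6)≡17=r; u(20)→17·(20−6)≡4=e; g(6)→17·(6−6)≡0=a; z(25)→17·(25−6)≡11=l (all mod 26).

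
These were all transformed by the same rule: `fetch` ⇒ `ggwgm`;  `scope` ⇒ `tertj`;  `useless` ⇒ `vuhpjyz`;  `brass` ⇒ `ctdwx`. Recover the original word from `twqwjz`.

sunset

In fetch: f→g is +1, e→g is +2, t→w is +3, c→g is +4 — the shift increases by 1 each position. The shift increases by 1 at each position, starting from +1: 1, 2, 3, ….
Reversing it on twqwjz: t−1=s, w−2=u, q−3=n, w−4=s, j−5=e, z−6=t.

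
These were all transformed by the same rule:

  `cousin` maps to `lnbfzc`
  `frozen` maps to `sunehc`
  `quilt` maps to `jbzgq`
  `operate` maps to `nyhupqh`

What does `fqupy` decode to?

strap

c(2)→l(11) and o(14)→n(13) fit y≡11x+15 (mod 26); the inverse of 11 mod 26 is 19. Treating letters as 0–25, the rule is x ↦ 11x + 15 (mod 26).
Decoding fqupy: f(5)→19·(5−15)≡18=s; q(16)→19·(16−15)≡19=t; u(20)→19·(20−15)≡17=r; p(15)→19·(15−15)≡0=a; y(24)→19·(24−15)≡15=p (all mod 26).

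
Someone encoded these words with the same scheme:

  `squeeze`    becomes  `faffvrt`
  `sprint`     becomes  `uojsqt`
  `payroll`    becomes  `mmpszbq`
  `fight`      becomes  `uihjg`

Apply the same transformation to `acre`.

fsdb

The output letters match the input read backwards, each shifted +1: squeeze reversed is ezeeuqs. The word is reversed, then every letter is shifted forward by 1.
For acre: reverse → erca; then shift: e+1=f, r+1=s, c+1=d, a+1=b.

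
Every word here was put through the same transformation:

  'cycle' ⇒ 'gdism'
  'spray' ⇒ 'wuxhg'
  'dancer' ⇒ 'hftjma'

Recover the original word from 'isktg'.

In cycle: c→g is +4, y→d is +5, c→i is +6, l→s is +7 — the shift increases by 1 each position. Each letter shifts forward by (position + 4), i.e. 4, 5, 6, … — the shift grows by one for each successive letter.
Decoding isktg: i−4=e, s−5=n, k−6=e, t−7=m, g−8=y.

enemy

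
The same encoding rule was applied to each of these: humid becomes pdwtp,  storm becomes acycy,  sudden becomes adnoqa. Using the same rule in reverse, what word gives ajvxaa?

salmon

In humid: h→p is +8, u→d is +9, m→w is +10, i→t is +11 — the shift increases by 1 each position. Each letter shifts forward by (position + 8), i.e. 8, 9, 10, … — the shift grows by one for each successive letter.
Reversing it on ajvxaa: a−8=s, j−9=a, v−10=l, x−11=m, a−12=o, a−13=n.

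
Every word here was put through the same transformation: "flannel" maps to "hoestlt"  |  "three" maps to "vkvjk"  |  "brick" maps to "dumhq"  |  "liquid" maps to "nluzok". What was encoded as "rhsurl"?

people

The shift increases by 1 at each position, starting from +2: 2, 3, 4, ….
Undoing it on rhsurl: r−2=p, h−3=e, s−4=o, u−5=p, r−6=l, l−7=e.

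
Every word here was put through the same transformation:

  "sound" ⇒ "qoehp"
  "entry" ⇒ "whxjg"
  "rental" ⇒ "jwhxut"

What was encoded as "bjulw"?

This is an affine cipher: with a=0,…,z=25, each position x becomes (7x+20) mod 26.
Decoding bjulw: b(1)→15·(1−20)≡1=b; j(9)→15·(9−20)≡17=r; u(20)→15·(20−20)≡0=a; l(11)→15·(11−20)≡21=v; w(22)→15·(22−20)≡4=e (all mod 26).

brave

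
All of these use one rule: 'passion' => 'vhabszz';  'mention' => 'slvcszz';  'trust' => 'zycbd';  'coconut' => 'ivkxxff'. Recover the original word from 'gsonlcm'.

algebra

Each letter shifts forward by (position + 6), i.e. 6, 7, 8, … — the shift grows by one for each successive letter.
Decoding gsonlcm: g−6=a, s−7=l, o−8=g, n−9=e, l−10=b, c−11=r, m−12=a.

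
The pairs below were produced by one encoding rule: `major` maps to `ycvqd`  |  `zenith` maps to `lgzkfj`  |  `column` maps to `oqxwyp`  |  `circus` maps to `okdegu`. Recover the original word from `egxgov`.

select

Shifts by position in major: pos 0: m→y (+12), pos 1: a→c (+2), pos 2: j→v (+12), pos 3: o→q (+2) — repeating every 2. It's a Vigenère-style cipher with numeric key [12,2]: position i shifts by key[i mod 2].
Reversing it on egxgov: e−12=s, g−2=e, x−12=l, g−2=e, o−12=c, v−2=t.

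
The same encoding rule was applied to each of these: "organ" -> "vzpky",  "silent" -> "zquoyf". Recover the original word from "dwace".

Letter i (0-indexed) is shifted by i+7, so successive shifts are 7, 8, 9, ….
Decoding dwace: d−7=w, w−8=o, a−9=r, c−10=s, e−11=t.

worst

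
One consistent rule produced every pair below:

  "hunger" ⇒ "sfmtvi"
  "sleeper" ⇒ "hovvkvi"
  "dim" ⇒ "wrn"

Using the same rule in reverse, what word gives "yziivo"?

Each pair mirrors across the alphabet (h↔s, u↔f, n↔m): positions sum to 25. Each letter is replaced by its mirror in the alphabet: a↔z, b↔y, c↔x, and so on (the Atbash cipher).
Reversing it on yziivo: y↔b, z↔a, i↔r, i↔r, v↔e, o↔l.

barrel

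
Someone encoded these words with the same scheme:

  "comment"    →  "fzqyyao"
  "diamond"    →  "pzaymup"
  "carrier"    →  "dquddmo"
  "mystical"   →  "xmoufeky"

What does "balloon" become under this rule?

The output letters match the input read backwards, each shifted +12: comment reversed is tnemmoc. Two steps: reverse the string, then apply a Caesar shift of +12.
Applying it to balloon: reverse → noollab; then shift: n+12=z, o+12=a, o+12=a, l+12=x, l+12=x, a+12=m, b+12=n.

zaaxxmn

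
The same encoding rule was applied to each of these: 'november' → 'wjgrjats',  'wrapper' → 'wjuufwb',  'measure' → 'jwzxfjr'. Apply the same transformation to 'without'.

Two steps: reverse the string, then apply a Caesar shift of +5.
For without: reverse → tuohtiw; then shift: t+5=y, u+5=z, o+5=t, h+5=m, t+5=y, i+5=n, w+5=b.

yztmynb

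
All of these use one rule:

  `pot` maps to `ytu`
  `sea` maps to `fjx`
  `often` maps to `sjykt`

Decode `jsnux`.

Two steps: reverse the string, then apply a Caesar shift of +5.
Reversing it on jsnux: shift back: j−5=e, s−5=n, n−5=i, u−5=p, x−5=s → enips; then reverse → spine.

spine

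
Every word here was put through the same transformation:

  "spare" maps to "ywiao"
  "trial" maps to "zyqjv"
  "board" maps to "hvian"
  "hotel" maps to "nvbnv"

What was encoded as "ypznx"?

siren

In spare: s→y is +6, p→w is +7, a→i is +8, r→a is +9 — the shift increases by 1 each position. Each letter shifts forward by (position + 6), i.e. 6, 7, 8, … — the shift grows by one for each successive letter.
Reversing it on ypznx: y−6=s, p−7=i, z−8=r, n−9=e, x−10=n.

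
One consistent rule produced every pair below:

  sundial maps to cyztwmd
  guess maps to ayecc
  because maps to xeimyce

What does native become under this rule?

s(18)→c(2) and u(20)→y(24) fit y≡11x+12 (mod 26); the inverse of 11 mod 26 is 19. Treating letters as 0–25, the rule is x ↦ 11x + 12 (mod 26).
Applying it to native: n(13)→11·13+12≡25=z; a(0)→11·0+12≡12=m; t(19)→11·19+12≡13=n; i(8)→11·8+12≡22=w; v(21)→11·21+12≡9=j; e(4)→11·4+12≡4=e (all mod 26).

zmnwje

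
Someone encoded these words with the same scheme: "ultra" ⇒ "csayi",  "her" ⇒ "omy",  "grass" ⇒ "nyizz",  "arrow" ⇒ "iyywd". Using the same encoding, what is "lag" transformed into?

sin

The shift depends on letter class: consonant l→s is +7, but vowel u→c is +8. Vowels shift forward by 8 and consonants shift forward by 7.
On lag: l(cons)+7=s, a(vowel)+8=i, g(cons)+7=n.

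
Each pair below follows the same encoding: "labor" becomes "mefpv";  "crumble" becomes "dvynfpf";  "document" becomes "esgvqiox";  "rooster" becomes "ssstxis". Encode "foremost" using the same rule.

gsvfqstx

Shifts by position in labor: pos 0: l→m (+1), pos 1: a→e (+4), pos 2: b→f (+4), pos 3: o→p (+1), pos 4: r→v (+4) — repeating every 3. It's a Vigenère-style cipher with numeric key [1,4,4]: position i shifts by key[i mod 3].
Applying it to foremost: f+1=g, o+4=s, r+4=v, e+1=f, m+4=q, o+4=s, s+1=t, t+4=x.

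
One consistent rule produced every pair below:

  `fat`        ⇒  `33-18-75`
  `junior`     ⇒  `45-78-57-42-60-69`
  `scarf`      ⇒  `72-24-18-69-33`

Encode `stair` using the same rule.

72-75-18-42-69

Each letter becomes 3×(its alphabet position, a=1..z=26) + 15.
For stair: s=19→72, t=20→75, a=1→18, i=9→42, r=18→69.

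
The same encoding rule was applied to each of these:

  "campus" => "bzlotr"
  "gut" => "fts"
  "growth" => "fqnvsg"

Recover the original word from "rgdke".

shelf

Compare letters: c→b is +25, a→z is +25, m→l is +25 — a constant shift. Each letter is shifted forward by 25 in the alphabet (a Caesar shift of +25).
Undoing it on rgdke: r−25=s, g−25=h, d−25=e, k−25=l, e−25=f.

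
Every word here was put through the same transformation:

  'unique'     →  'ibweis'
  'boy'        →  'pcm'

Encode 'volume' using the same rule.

Compare letters: u→i is +14, n→b is +14, i→w is +14 — a constant shift. This is a Caesar cipher with shift 14.
On volume: v+14=j, o+14=c, l+14=z, u+14=i, m+14=a, e+14=s.

jczias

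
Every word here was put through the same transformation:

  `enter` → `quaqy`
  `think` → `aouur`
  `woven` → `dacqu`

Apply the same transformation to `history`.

ouzaayf

The rule splits by letter class: vowels +12, consonants +7.
On history: h(cons)+7=o, i(vowel)+12=u, s(cons)+7=z, t(cons)+7=a, o(vowel)+12=a, r(cons)+7=y, y(cons)+7=f.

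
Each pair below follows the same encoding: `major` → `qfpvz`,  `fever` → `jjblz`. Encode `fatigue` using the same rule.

jfzpodo

The shift increases by 1 at each position, starting from +4: 4, 5, 6, ….
Applying it to fatigue: f+4=j, a+5=f, t+6=z, i+7=p, g+8=o, u+9=d, e+10=o.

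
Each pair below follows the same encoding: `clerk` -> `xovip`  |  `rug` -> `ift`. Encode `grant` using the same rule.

Each letter is replaced by its mirror in the alphabet: a↔z, b↔y, c↔x, and so on (the Atbash cipher).
For grant: g↔t, r↔i, a↔z, n↔m, t↔g.

tizmg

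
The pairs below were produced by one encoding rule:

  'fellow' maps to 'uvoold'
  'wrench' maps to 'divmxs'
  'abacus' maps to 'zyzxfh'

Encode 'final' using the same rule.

urmzo

Each pair mirrors across the alphabet (f↔u, e↔v, l↔o): positions sum to 25. Letters are reflected about the middle of the alphabet (position → 25−position): Atbash.
On final: f↔u, i↔r, n↔m, a↔z, l↔o.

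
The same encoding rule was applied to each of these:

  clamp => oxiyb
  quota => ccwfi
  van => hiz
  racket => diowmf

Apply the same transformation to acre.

The shift depends on letter class: consonant c→o is +12, but vowel a→i is +8. Two shifts are in play — +8 for a/e/i/o/u, +12 for every other letter.
On acre: a(vowel)+8=i, c(cons)+12=o, r(cons)+12=d, e(vowel)+8=m.

iodm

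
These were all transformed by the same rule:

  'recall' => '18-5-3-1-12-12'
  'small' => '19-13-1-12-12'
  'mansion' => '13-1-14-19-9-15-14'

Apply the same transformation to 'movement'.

r is letter #18 and maps to 18: an offset of 0. Letters become their 1-indexed alphabet positions: a=1 … z=26.
For movement: m=13→13, o=15→15, v=22→22, e=5→5, m=13→13, e=5→5, n=14→14, t=20→20.

13-15-22-5-13-5-14-20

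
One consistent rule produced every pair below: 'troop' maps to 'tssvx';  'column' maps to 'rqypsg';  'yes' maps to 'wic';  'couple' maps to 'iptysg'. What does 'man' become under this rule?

The output letters match the input read backwards, each shifted +4: troop reversed is poort. The word is reversed, then every letter is shifted forward by 4.
Applying it to man: reverse → nam; then shift: n+4=r, a+4=e, m+4=q.

req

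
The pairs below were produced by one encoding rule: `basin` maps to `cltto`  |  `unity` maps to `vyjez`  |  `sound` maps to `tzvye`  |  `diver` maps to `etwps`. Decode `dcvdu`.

Shifts by position in basin: pos 0: b→c (+1), pos 1: a→l (+11), pos 2: s→t (+1), pos 3: i→t (+11) — repeating every 2. It's a Vigenère-style cipher with numeric key [1,11]: position i shifts by key[i mod 2].
Undoing it on dcvdu: d−1=c, c−11=r, v−1=u, d−11=s, u−1=t.

crust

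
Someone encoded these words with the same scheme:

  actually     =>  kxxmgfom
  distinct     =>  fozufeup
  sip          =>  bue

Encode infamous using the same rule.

egaymrzu

The output letters match the input read backwards, each shifted +12: actually reversed is yllautca. Read the word backwards and shift each letter +12.
Applying it to infamous: reverse → suomafni; then shift: s+12=e, u+12=g, o+12=a, m+12=y, a+12=m, f+12=r, n+12=z, i+12=u.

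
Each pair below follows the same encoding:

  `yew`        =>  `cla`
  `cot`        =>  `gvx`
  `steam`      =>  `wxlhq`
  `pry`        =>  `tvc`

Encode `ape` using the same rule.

htl

The shift depends on letter class: consonant y→c is +4, but vowel e→l is +7. Vowels shift forward by 7 and consonants shift forward by 4.
For ape: a(vowel)+7=h, p(cons)+4=t, e(vowel)+7=l.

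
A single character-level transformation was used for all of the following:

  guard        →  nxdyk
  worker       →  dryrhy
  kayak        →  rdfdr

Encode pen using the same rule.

Two shifts are in play — +3 for a/e/i/o/u, +7 for every other letter.
Applying it to pen: p(cons)+7=w, e(vowel)+3=h, n(cons)+7=u.

whu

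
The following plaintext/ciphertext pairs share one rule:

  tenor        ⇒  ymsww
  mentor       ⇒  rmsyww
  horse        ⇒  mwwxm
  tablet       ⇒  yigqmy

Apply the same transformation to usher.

Vowels shift forward by 8 and consonants shift forward by 5.
On usher: u(vowel)+8=c, s(cons)+5=x, h(cons)+5=m, e(vowel)+8=m, r(cons)+5=w.

cxmmw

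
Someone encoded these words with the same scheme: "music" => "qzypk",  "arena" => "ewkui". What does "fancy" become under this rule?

In music: m→q is +4, u→z is +5, s→y is +6, i→p is +7 — the shift increases by 1 each position. Each letter shifts forward by (position + 4), i.e. 4, 5, 6, … — the shift grows by one for each successive letter.
Applying it to fancy: f+4=j, a+5=f, n+6=t, c+7=j, y+8=g.

jftjg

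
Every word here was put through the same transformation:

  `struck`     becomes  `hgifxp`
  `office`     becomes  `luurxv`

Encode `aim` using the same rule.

Each pair mirrors across the alphabet (s↔h, t↔g, r↔i): positions sum to 25. Each letter is replaced by its mirror in the alphabet: a↔z, b↔y, c↔x, and so on (the Atbash cipher).
Applying it to aim: a↔z, i↔r, m↔n.

zrn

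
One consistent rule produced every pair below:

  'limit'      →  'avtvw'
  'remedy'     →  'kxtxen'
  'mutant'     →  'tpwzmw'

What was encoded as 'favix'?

This is an affine cipher: with a=0,…,z=25, each position x becomes (19x+25) mod 26.
Decoding favix: f(5)→11·(5−25)≡14=o; a(0)→11·(0−25)≡11=l; v(21)→11·(21−25)≡8=i; i(8)→11·(8−25)≡21=v; x(23)→11·(23−25)≡4=e (all mod 26).

olive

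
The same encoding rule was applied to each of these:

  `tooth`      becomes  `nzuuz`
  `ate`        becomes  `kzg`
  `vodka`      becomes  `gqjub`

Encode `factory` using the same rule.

exuzigl

The word is reversed, then every letter is shifted forward by 6.
On factory: reverse → yrotcaf; then shift: y+6=e, r+6=x, o+6=u, t+6=z, c+6=i, a+6=g, f+6=l.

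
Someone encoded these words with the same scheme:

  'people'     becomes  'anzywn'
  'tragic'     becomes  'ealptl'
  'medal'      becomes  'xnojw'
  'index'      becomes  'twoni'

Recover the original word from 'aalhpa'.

prayer

It's a Vigenère-style cipher with numeric key [11,9]: position i shifts by key[i mod 2].
Undoing it on aalhpa: a−11=p, a−9=r, l−11=a, h−9=y, p−11=e, a−9=r.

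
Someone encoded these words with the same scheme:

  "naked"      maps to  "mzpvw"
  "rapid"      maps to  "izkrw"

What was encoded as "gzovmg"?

talent

Each pair mirrors across the alphabet (n↔m, a↔z, k↔p): positions sum to 25. Each letter is replaced by its mirror in the alphabet: a↔z, b↔y, c↔x, and so on (the Atbash cipher).
Decoding gzovmg: g↔t, z↔a, o↔l, v↔e, m↔n, g↔t.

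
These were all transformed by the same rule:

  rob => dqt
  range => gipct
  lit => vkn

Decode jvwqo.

The word is reversed, then every letter is shifted forward by 2.
Undoing it on jvwqo: shift back: j−2=h, v−2=t, w−2=u, q−2=o, o−2=m → htuom; then reverse → mouth.

mouth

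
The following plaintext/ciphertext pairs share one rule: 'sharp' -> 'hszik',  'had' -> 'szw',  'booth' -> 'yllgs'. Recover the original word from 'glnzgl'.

tomato

Each pair mirrors across the alphabet (s↔h, h↔s, a↔z): positions sum to 25. Letters are reflected about the middle of the alphabet (position → 25−position): Atbash.
Decoding glnzgl: g↔t, l↔o, n↔m, z↔a, g↔t, l↔o.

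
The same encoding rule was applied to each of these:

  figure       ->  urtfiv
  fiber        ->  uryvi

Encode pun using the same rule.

Each pair mirrors across the alphabet (f↔u, i↔r, g↔t): positions sum to 25. This is the alphabet-reversal cipher (Atbash): a becomes z, b becomes y, etc.
For pun: p↔k, u↔f, n↔m.

kfm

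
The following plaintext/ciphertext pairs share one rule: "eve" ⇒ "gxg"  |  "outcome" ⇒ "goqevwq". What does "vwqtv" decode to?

The output letters match the input read backwards, each shifted +2: eve reversed is eve. Read the word backwards and shift each letter +2.
Undoing it on vwqtv: shift back: v−2=t, w−2=u, q−2=o, t−2=r, v−2=t → tuort; then reverse → trout.

trout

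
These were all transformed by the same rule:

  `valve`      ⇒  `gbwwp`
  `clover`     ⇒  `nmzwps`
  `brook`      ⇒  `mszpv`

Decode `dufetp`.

A repeating key of period 2 is used — shifts +11, +1 over and over.
Undoing it on dufetp: d−11=s, u−1=t, f−11=u, e−1=d, t−11=i, p−1=o.

studio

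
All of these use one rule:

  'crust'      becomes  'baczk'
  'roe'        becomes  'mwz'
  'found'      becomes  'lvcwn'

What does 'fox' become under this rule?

fwn

The word is reversed, then every letter is shifted forward by 8.
Applying it to fox: reverse → xof; then shift: x+8=f, o+8=w, f+8=n.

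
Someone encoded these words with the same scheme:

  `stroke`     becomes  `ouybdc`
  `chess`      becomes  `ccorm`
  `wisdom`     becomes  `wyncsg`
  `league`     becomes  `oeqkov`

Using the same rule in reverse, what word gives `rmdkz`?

The word is reversed, then every letter is shifted forward by 10.
Undoing it on rmdkz: shift back: r−10=h, m−10=c, d−10=t, k−10=a, z−10=p → hctap; then reverse → patch.

patch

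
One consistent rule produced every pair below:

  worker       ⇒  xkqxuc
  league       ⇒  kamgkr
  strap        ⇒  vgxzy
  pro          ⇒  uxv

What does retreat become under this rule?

The output letters match the input read backwards, each shifted +6: worker reversed is rekrow. The word is reversed, then every letter is shifted forward by 6.
On retreat: reverse → taerter; then shift: t+6=z, a+6=g, e+6=k, r+6=x, t+6=z, e+6=k, r+6=x.

zgkxzkx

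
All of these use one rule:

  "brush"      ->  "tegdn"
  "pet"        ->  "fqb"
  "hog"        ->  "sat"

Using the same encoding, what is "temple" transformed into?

The word is reversed, then every letter is shifted forward by 12.
On temple: reverse → elpmet; then shift: e+12=q, l+12=x, p+12=b, m+12=y, e+12=q, t+12=f.

qxbyqf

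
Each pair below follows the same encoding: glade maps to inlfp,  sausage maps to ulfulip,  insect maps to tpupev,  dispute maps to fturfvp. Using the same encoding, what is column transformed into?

eznfop

The shift depends on letter class: consonant g→i is +2, but vowel a→l is +11. Vowels shift forward by 11 and consonants shift forward by 2.
On column: c(cons)+2=e, o(vowel)+11=z, l(cons)+2=n, u(vowel)+11=f, m(cons)+2=o, n(cons)+2=p.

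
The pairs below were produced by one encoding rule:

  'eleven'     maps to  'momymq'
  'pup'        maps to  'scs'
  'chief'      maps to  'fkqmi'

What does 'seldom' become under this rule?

The shift depends on letter class: consonant l→o is +3, but vowel e→m is +8. Vowels shift forward by 8 and consonants shift forward by 3.
For seldom: s(cons)+3=v, e(vowel)+8=m, l(cons)+3=o, d(cons)+3=g, o(vowel)+8=w, m(cons)+3=p.

vmogwp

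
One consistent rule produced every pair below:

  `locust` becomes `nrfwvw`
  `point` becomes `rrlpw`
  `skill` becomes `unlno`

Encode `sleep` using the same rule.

uohgs

Shifts by position in locust: pos 0: l→n (+2), pos 1: o→r (+3), pos 2: c→f (+3), pos 3: u→w (+2), pos 4: s→v (+3), pos 5: t→w (+3) — repeating every 3. A repeating key of period 3 is used — shifts +2, +3, +3 over and over.
On sleep: s+2=u, l+3=o, e+3=h, e+2=g, p+3=s.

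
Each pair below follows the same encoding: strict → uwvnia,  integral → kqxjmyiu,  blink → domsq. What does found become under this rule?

In strict: s→u is +2, t→w is +3, r→v is +4, i→n is +5 — the shift increases by 1 each position. The shift increases by 1 at each position, starting from +2: 2, 3, 4, ….
For found: f+2=h, o+3=r, u+4=y, n+5=s, d+6=j.

hrysj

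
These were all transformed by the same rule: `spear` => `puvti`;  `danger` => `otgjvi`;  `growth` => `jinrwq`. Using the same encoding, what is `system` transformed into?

pfpwvz

s(18)→p(15) and p(15)→u(20) fit y≡7x+19 (mod 26); the inverse of 7 mod 26 is 15. Each letter's alphabet position (a=0..z=25) is mapped through 7·x+19 mod 26 — an affine cipher.
Applying it to system: s(18)→7·18+19≡15=p; y(24)→7·24+19≡5=f; s(18)→7·18+19≡15=p; t(19)→7·19+19≡22=w; e(4)→7·4+19≡21=v; m(12)→7·12+19≡25=z (all mod 26).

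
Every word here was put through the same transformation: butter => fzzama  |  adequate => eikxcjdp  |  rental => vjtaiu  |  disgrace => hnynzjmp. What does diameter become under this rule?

In butter: b→f is +4, u→z is +5, t→z is +6, t→a is +7 — the shift increases by 1 each position. Each letter shifts forward by (position + 4), i.e. 4, 5, 6, … — the shift grows by one for each successive letter.
Applying it to diameter: d+4=h, i+5=n, a+6=g, m+7=t, e+8=m, t+9=c, e+10=o, r+11=c.

hngtmcoc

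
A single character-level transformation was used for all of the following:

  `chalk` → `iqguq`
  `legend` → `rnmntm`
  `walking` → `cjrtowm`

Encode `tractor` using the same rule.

It's a Vigenère-style cipher with numeric key [6,9]: position i shifts by key[i mod 2].
Applying it to tractor: t+6=z, r+9=a, a+6=g, c+9=l, t+6=z, o+9=x, r+6=x.

zaglzxx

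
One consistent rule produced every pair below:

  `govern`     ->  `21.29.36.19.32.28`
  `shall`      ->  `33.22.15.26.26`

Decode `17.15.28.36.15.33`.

g is letter #7 and maps to 21: an offset of 14. The number is (letter's place in the alphabet, a=1) + 14.
Reversing it on 17.15.28.36.15.33: 17→(17−14)÷1=3=c, 15→(15−14)÷1=1=a, 28→(28−14)÷1=14=n, 36→(36−14)÷1=22=v, 15→(15−14)÷1=1=a, 33→(33−14)÷1=19=s.

canvas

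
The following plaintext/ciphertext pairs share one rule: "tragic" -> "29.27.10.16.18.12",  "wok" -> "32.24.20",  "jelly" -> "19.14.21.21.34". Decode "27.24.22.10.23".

roman

t is letter #20 and maps to 29: an offset of 9. Each letter is replaced by its alphabet position (a=1..z=26) + 9.
Reversing it on 27.24.22.10.23: 27→(27−9)÷1=18=r, 24→(24−9)÷1=15=o, 22→(22−9)÷1=13=m, 10→(10−9)÷1=1=a, 23→(23−9)÷1=14=n.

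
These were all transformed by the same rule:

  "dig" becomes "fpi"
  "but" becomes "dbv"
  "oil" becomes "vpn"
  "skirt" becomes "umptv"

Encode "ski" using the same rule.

ump

Two shifts are in play — +7 for a/e/i/o/u, +2 for every other letter.
Applying it to ski: s(cons)+2=u, k(cons)+2=m, i(vowel)+7=p.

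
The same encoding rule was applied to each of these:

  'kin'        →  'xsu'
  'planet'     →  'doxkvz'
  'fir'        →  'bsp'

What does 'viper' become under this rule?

bozsf

The word is reversed, then every letter is shifted forward by 10.
For viper: reverse → repiv; then shift: r+10=b, e+10=o, p+10=z, i+10=s, v+10=f.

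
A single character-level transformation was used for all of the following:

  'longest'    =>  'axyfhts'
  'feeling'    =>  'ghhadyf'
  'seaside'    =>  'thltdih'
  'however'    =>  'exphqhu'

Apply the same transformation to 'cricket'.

judjbhs

l(11)→a(0) and o(14)→x(23) fit y≡25x+11 (mod 26); the inverse of 25 mod 26 is 25. This is an affine cipher: with a=0,…,z=25, each position x becomes (25x+11) mod 26.
On cricket: c(2)→25·2+11≡9=j; r(17)→25·17+11≡20=u; i(8)→25·8+11≡3=d; c(2)→25·2+11≡9=j; k(10)→25·10+11≡1=b; e(4)→25·4+11≡7=h; t(19)→25·19+11≡18=s (all mod 26).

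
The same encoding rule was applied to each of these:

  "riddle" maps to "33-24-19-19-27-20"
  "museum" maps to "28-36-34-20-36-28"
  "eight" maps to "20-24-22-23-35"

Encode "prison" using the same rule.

r is letter #18 and maps to 33: an offset of 15. Letters become their 1-based position plus 15 (so a→16, b→17, …).
On prison: p=16→31, r=18→33, i=9→24, s=19→34, o=15→30, n=14→29.

31-33-24-34-30-29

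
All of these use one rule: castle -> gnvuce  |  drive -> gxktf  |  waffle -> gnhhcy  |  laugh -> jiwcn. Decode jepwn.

lunch

Two steps: reverse the string, then apply a Caesar shift of +2.
Undoing it on jepwn: shift back: j−2=h, e−2=c, p−2=n, w−2=u, n−2=l → hcnul; then reverse → lunch.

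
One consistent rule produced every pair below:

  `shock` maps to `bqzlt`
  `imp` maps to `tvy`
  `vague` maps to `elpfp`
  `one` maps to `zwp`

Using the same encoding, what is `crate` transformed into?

lalcp

The shift depends on letter class: consonant s→b is +9, but vowel o→z is +11. Two shifts are in play — +11 for a/e/i/o/u, +9 for every other letter.
Applying it to crate: c(cons)+9=l, r(cons)+9=a, a(vowel)+11=l, t(cons)+9=c, e(vowel)+11=p.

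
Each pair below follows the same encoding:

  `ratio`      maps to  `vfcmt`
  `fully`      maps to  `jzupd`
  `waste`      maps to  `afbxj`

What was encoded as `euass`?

Shifts by position in ratio: pos 0: r→v (+4), pos 1: a→f (+5), pos 2: t→c (+9), pos 3: i→m (+4), pos 4: o→t (+5) — repeating every 3. A repeating key of period 3 is used — shifts +4, +5, +9 over and over.
Undoing it on euass: e−4=a, u−5=p, a−9=r, s−4=o, s−5=n.

apron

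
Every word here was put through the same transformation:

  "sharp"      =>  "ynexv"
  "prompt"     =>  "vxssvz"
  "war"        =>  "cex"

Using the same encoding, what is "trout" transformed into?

zxsyz

The shift depends on letter class: consonant s→y is +6, but vowel a→e is +4. Vowels shift forward by 4 and consonants shift forward by 6.
Applying it to trout: t(cons)+6=z, r(cons)+6=x, o(vowel)+4=s, u(vowel)+4=y, t(cons)+6=z.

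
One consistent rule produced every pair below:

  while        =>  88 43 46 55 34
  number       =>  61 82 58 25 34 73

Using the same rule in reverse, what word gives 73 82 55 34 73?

w(#23)→88 and h(#8)→43: differences scale by 3, so n = 3·pos + 19. With a=1..z=26, the number is 3·pos + 19.
Reversing it on 73 82 55 34 73: 73→(73−19)÷3=18=r, 82→(82−19)÷3=21=u, 55→(55−19)÷3=12=l, 34→(34−19)÷3=5=e, 73→(73−19)÷3=18=r.

ruler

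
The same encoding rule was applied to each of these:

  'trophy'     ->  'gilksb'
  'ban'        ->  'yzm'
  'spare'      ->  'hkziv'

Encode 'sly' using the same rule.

hob

Each letter is replaced by its mirror in the alphabet: a↔z, b↔y, c↔x, and so on (the Atbash cipher).
For sly: s↔h, l↔o, y↔b.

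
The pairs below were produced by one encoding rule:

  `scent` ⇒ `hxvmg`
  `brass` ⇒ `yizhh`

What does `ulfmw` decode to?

found

Each pair mirrors across the alphabet (s↔h, c↔x, e↔v): positions sum to 25. Letters are reflected about the middle of the alphabet (position → 25−position): Atbash.
Decoding ulfmw: u↔f, l↔o, f↔u, m↔n, w↔d.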